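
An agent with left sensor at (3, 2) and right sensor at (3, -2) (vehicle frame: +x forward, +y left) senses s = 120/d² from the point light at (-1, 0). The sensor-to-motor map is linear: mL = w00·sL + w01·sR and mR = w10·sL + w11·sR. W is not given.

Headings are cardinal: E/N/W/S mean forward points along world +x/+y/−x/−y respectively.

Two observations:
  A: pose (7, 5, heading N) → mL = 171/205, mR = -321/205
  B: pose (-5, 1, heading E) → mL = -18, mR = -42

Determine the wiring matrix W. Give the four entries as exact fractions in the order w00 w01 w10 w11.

obs A: pose=(7,5,N) → sL=6/5, sR=30/41, mL=171/205, mR=-321/205
obs B: pose=(-5,1,E) → sL=12, sR=60, mL=-18, mR=-42
sensor matrix S = [[6/5, 30/41], [12, 60]]; det S = 2592/41
solve [mL_A; mL_B] = S·[w00; w01] and [mR_A; mR_B] = S·[w10; w11]:
  w00 = 1, w01 = -1/2, w10 = -1, w11 = -1/2

1 -1/2 -1 -1/2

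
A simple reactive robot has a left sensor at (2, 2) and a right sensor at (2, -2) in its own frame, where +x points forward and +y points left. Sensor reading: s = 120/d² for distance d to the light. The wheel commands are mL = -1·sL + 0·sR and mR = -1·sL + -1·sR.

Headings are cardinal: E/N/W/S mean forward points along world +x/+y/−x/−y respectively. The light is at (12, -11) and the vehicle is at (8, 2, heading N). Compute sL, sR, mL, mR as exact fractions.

left sensor world pos  = (6, 4); dL² = 261
right sensor world pos = (10, 4); dR² = 229
sL = 120/261 = 40/87
sR = 120/229 = 120/229
mL = -1·sL + 0·sR = -40/87
mR = -1·sL + -1·sR = -19600/19923

40/87 120/229 -40/87 -19600/19923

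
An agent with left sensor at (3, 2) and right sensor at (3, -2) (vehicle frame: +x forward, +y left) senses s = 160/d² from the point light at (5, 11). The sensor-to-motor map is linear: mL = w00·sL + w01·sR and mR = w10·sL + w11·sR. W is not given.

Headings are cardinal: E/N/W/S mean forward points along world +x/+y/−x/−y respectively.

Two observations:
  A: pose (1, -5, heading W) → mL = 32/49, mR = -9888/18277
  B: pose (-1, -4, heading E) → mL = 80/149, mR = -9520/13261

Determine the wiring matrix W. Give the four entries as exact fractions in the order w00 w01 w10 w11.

obs A: pose=(1,-5,W) → sL=160/373, sR=32/49, mL=32/49, mR=-9888/18277
obs B: pose=(-1,-4,E) → sL=80/89, sR=80/149, mL=80/149, mR=-9520/13261
sensor matrix S = [[160/373, 32/49], [80/89, 80/149]]; det S = -86456320/242371297
solve [mL_A; mL_B] = S·[w00; w01] and [mR_A; mR_B] = S·[w10; w11]:
  w00 = 0, w01 = 1, w10 = -1/2, w11 = -1/2

0 1 -1/2 -1/2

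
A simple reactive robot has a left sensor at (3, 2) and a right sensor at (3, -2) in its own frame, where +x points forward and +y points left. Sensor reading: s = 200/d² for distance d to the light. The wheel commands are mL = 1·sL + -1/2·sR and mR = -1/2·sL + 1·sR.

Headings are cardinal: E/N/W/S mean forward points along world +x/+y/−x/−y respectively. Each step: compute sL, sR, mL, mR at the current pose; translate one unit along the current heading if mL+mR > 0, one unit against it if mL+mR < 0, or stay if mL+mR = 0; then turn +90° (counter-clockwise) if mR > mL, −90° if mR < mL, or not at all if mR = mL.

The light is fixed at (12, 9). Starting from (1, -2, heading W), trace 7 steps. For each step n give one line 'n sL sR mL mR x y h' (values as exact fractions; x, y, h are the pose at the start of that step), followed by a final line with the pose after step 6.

0 40/73 200/277 3780/20221 9060/20221 1 -2 W
1 25/37 25/49 1525/3626 625/3626 0 -2 S
2 200/421 8/13 916/5473 2068/5473 0 -3 W
3 100/173 4/9 554/1557 242/1557 -1 -3 S
4 200/481 200/377 2100/13949 4500/13949 -1 -4 W
5 1/2 25/64 39/128 9/64 -2 -4 S
6 40/109 200/433 6420/47197 13140/47197 -2 -5 W
final -3 -5 S

n=0: pose=(1,-2,W); sL=40/73, sR=200/277; mL=3780/20221, mR=9060/20221; mL+mR=12840/20221 → advance +1; mR−mL=5280/20221 → turn +1·90°
n=1: pose=(0,-2,S); sL=25/37, sR=25/49; mL=1525/3626, mR=625/3626; mL+mR=1075/1813 → advance +1; mR−mL=-450/1813 → turn -1·90°
n=2: pose=(0,-3,W); sL=200/421, sR=8/13; mL=916/5473, mR=2068/5473; mL+mR=2984/5473 → advance +1; mR−mL=1152/5473 → turn +1·90°
n=3: pose=(-1,-3,S); sL=100/173, sR=4/9; mL=554/1557, mR=242/1557; mL+mR=796/1557 → advance +1; mR−mL=-104/519 → turn -1·90°
n=4: pose=(-1,-4,W); sL=200/481, sR=200/377; mL=2100/13949, mR=4500/13949; mL+mR=6600/13949 → advance +1; mR−mL=2400/13949 → turn +1·90°
n=5: pose=(-2,-4,S); sL=1/2, sR=25/64; mL=39/128, mR=9/64; mL+mR=57/128 → advance +1; mR−mL=-21/128 → turn -1·90°
n=6: pose=(-2,-5,W); sL=40/109, sR=200/433; mL=6420/47197, mR=13140/47197; mL+mR=19560/47197 → advance +1; mR−mL=6720/47197 → turn +1·90°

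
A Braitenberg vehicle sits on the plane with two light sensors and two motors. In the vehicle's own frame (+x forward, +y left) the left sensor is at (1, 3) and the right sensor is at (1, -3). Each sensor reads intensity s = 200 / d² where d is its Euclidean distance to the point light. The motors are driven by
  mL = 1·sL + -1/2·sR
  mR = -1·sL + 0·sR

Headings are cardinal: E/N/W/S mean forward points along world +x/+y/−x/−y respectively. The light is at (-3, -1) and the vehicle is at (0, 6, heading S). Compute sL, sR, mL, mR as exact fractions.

left sensor world pos  = (3, 5); dL² = 72
right sensor world pos = (-3, 5); dR² = 36
sL = 200/72 = 25/9
sR = 200/36 = 50/9
mL = 1·sL + -1/2·sR = 0
mR = -1·sL + 0·sR = -25/9

25/9 50/9 0 -25/9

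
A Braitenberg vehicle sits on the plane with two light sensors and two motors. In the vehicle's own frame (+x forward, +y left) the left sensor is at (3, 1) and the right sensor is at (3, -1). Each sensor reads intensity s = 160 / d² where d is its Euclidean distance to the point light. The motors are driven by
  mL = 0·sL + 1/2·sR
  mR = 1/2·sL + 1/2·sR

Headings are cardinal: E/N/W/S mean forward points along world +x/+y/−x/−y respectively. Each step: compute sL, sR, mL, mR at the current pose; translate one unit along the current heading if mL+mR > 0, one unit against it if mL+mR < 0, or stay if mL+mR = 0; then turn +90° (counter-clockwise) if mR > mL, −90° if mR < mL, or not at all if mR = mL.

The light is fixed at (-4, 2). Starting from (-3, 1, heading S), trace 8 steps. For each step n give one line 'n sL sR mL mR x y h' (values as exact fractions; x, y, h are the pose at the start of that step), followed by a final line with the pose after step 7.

0 8 10 5 9 -3 1 S
1 160/17 32/5 16/5 672/85 -3 0 E
2 80 16 8 48 -2 0 N
3 32 160 80 96 -2 1 W
4 8 10 5 9 -3 1 S
5 160/17 32/5 16/5 672/85 -3 0 E
6 80 16 8 48 -2 0 N
7 32 160 80 96 -2 1 W
final -3 1 S

n=0: pose=(-3,1,S); sL=8, sR=10; mL=5, mR=9; mL+mR=14 → advance +1; mR−mL=4 → turn +1·90°
n=1: pose=(-3,0,E); sL=160/17, sR=32/5; mL=16/5, mR=672/85; mL+mR=944/85 → advance +1; mR−mL=80/17 → turn +1·90°
n=2: pose=(-2,0,N); sL=80, sR=16; mL=8, mR=48; mL+mR=56 → advance +1; mR−mL=40 → turn +1·90°
n=3: pose=(-2,1,W); sL=32, sR=160; mL=80, mR=96; mL+mR=176 → advance +1; mR−mL=16 → turn +1·90°
n=4: pose=(-3,1,S); sL=8, sR=10; mL=5, mR=9; mL+mR=14 → advance +1; mR−mL=4 → turn +1·90°
n=5: pose=(-3,0,E); sL=160/17, sR=32/5; mL=16/5, mR=672/85; mL+mR=944/85 → advance +1; mR−mL=80/17 → turn +1·90°
n=6: pose=(-2,0,N); sL=80, sR=16; mL=8, mR=48; mL+mR=56 → advance +1; mR−mL=40 → turn +1·90°
n=7: pose=(-2,1,W); sL=32, sR=160; mL=80, mR=96; mL+mR=176 → advance +1; mR−mL=16 → turn +1·90°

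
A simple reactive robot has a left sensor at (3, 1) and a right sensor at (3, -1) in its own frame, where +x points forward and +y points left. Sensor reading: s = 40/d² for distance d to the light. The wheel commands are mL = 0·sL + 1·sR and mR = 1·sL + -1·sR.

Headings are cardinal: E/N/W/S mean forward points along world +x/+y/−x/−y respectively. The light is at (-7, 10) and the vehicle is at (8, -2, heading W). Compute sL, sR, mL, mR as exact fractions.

left sensor world pos  = (5, -3); dL² = 313
right sensor world pos = (5, -1); dR² = 265
sL = 40/313 = 40/313
sR = 40/265 = 8/53
mL = 0·sL + 1·sR = 8/53
mR = 1·sL + -1·sR = -384/16589

40/313 8/53 8/53 -384/16589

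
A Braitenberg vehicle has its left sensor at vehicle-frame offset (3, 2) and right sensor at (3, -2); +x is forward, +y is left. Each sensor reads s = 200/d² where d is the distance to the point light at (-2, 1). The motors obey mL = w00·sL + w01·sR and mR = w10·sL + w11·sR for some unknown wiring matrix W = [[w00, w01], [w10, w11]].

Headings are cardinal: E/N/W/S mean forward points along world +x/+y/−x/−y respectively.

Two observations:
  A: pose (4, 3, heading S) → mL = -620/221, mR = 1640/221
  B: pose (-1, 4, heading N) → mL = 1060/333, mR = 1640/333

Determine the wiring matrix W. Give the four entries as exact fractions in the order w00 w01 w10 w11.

1 -1/2 1/2 1/2

obs A: pose=(4,3,S) → sL=40/13, sR=200/17, mL=-620/221, mR=1640/221
obs B: pose=(-1,4,N) → sL=200/37, sR=40/9, mL=1060/333, mR=1640/333
sensor matrix S = [[40/13, 200/17], [200/37, 40/9]]; det S = -3673600/73593
solve [mL_A; mL_B] = S·[w00; w01] and [mR_A; mR_B] = S·[w10; w11]:
  w00 = 1, w01 = -1/2, w10 = 1/2, w11 = 1/2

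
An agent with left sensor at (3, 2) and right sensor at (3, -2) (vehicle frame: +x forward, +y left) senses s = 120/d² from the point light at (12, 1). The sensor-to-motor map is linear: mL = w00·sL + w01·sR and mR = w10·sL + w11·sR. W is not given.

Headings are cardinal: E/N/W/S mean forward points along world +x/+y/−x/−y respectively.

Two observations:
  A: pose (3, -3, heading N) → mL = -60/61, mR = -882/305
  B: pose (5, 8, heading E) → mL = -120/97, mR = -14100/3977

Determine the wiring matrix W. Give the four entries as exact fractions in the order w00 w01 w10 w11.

obs A: pose=(3,-3,N) → sL=60/61, sR=12/5, mL=-60/61, mR=-882/305
obs B: pose=(5,8,E) → sL=120/97, sR=120/41, mL=-120/97, mR=-14100/3977
sensor matrix S = [[60/61, 12/5], [120/97, 120/41]]; det S = -21888/242597
solve [mL_A; mL_B] = S·[w00; w01] and [mR_A; mR_B] = S·[w10; w11]:
  w00 = -1, w01 = 0, w10 = -1/2, w11 = -1

-1 0 -1/2 -1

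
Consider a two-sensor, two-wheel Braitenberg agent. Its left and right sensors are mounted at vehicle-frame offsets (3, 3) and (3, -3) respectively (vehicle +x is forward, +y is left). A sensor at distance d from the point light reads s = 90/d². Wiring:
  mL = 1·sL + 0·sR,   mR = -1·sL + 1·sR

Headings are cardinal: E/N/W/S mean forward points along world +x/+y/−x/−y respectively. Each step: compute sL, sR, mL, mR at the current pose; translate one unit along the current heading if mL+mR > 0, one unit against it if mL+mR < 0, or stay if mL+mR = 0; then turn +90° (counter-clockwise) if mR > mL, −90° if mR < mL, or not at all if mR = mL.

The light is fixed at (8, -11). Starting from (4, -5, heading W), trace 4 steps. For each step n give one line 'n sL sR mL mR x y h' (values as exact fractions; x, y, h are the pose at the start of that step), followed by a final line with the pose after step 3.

0 45/29 9/13 45/29 -324/377 4 -5 W
1 18/29 18/17 18/29 216/493 3 -5 N
2 45/52 9/2 45/52 189/52 3 -4 E
3 90/149 90/101 90/149 4320/15049 4 -4 N
final 4 -3 E

n=0: pose=(4,-5,W); sL=45/29, sR=9/13; mL=45/29, mR=-324/377; mL+mR=9/13 → advance +1; mR−mL=-909/377 → turn -1·90°
n=1: pose=(3,-5,N); sL=18/29, sR=18/17; mL=18/29, mR=216/493; mL+mR=18/17 → advance +1; mR−mL=-90/493 → turn -1·90°
n=2: pose=(3,-4,E); sL=45/52, sR=9/2; mL=45/52, mR=189/52; mL+mR=9/2 → advance +1; mR−mL=36/13 → turn +1·90°
n=3: pose=(4,-4,N); sL=90/149, sR=90/101; mL=90/149, mR=4320/15049; mL+mR=90/101 → advance +1; mR−mL=-4770/15049 → turn -1·90°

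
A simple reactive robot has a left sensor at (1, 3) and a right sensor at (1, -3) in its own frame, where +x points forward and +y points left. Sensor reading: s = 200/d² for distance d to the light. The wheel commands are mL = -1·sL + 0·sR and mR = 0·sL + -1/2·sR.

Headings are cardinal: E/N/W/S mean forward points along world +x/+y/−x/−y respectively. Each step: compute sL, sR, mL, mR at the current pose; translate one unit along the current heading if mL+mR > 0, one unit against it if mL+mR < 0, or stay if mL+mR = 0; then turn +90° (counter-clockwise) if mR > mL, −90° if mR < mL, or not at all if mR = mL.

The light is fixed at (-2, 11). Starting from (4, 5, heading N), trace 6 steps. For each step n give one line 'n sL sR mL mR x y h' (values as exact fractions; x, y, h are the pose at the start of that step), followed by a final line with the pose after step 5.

n=0: pose=(4,5,N); sL=100/17, sR=100/53; mL=-100/17, mR=-50/53; mL+mR=-6150/901 → advance -1; mR−mL=4450/901 → turn +1·90°
n=1: pose=(4,4,W); sL=8/5, sR=200/41; mL=-8/5, mR=-100/41; mL+mR=-828/205 → advance -1; mR−mL=-172/205 → turn -1·90°
n=2: pose=(5,4,N); sL=50/13, sR=25/17; mL=-50/13, mR=-25/34; mL+mR=-2025/442 → advance -1; mR−mL=1375/442 → turn +1·90°
n=3: pose=(5,3,W); sL=200/157, sR=200/61; mL=-200/157, mR=-100/61; mL+mR=-27900/9577 → advance -1; mR−mL=-3500/9577 → turn -1·90°
n=4: pose=(6,3,N); sL=100/37, sR=20/17; mL=-100/37, mR=-10/17; mL+mR=-2070/629 → advance -1; mR−mL=1330/629 → turn +1·90°
n=5: pose=(6,2,W); sL=200/193, sR=40/17; mL=-200/193, mR=-20/17; mL+mR=-7260/3281 → advance -1; mR−mL=-460/3281 → turn -1·90°

0 100/17 100/53 -100/17 -50/53 4 5 N
1 8/5 200/41 -8/5 -100/41 4 4 W
2 50/13 25/17 -50/13 -25/34 5 4 N
3 200/157 200/61 -200/157 -100/61 5 3 W
4 100/37 20/17 -100/37 -10/17 6 3 N
5 200/193 40/17 -200/193 -20/17 6 2 W
final 7 2 N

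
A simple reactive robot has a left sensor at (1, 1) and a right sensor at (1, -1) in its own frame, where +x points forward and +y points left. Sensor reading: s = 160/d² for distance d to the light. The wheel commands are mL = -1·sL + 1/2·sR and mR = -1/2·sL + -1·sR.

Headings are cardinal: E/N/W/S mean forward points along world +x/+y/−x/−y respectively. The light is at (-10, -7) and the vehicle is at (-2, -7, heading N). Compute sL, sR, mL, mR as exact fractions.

16/5 80/41 -456/205 -728/205

left sensor world pos  = (-3, -6); dL² = 50
right sensor world pos = (-1, -6); dR² = 82
sL = 160/50 = 16/5
sR = 160/82 = 80/41
mL = -1·sL + 1/2·sR = -456/205
mR = -1/2·sL + -1·sR = -728/205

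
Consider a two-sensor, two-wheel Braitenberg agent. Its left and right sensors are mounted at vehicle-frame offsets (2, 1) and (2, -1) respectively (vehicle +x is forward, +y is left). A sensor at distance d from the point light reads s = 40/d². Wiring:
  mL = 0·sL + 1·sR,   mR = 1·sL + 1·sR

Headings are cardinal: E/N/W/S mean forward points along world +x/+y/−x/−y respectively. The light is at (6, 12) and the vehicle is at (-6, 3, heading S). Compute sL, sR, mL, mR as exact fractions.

20/121 4/29 4/29 1064/3509

left sensor world pos  = (-5, 1); dL² = 242
right sensor world pos = (-7, 1); dR² = 290
sL = 40/242 = 20/121
sR = 40/290 = 4/29
mL = 0·sL + 1·sR = 4/29
mR = 1·sL + 1·sR = 1064/3509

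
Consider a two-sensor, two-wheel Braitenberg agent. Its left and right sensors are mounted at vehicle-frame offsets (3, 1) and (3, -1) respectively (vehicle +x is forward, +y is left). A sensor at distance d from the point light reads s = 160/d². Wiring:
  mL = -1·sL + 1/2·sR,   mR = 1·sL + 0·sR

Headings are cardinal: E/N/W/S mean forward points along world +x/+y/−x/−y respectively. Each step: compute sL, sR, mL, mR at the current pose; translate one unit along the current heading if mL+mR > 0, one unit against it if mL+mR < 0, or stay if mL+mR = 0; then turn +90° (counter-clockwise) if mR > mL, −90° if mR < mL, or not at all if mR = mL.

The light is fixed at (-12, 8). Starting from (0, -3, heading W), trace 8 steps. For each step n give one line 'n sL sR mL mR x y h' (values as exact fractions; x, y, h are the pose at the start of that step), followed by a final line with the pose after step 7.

0 32/45 160/181 -2192/8145 32/45 0 -3 W
1 8/17 20/37 -126/629 8/17 -1 -3 S
2 160/317 32/73 -6608/23141 160/317 -1 -4 E
3 80/101 16/25 -1192/2525 80/101 0 -4 N
4 32/45 160/181 -2192/8145 32/45 0 -3 W
5 8/17 20/37 -126/629 8/17 -1 -3 S
6 160/317 32/73 -6608/23141 160/317 -1 -4 E
7 80/101 16/25 -1192/2525 80/101 0 -4 N
final 0 -3 W

n=0: pose=(0,-3,W); sL=32/45, sR=160/181; mL=-2192/8145, mR=32/45; mL+mR=80/181 → advance +1; mR−mL=7984/8145 → turn +1·90°
n=1: pose=(-1,-3,S); sL=8/17, sR=20/37; mL=-126/629, mR=8/17; mL+mR=10/37 → advance +1; mR−mL=422/629 → turn +1·90°
n=2: pose=(-1,-4,E); sL=160/317, sR=32/73; mL=-6608/23141, mR=160/317; mL+mR=16/73 → advance +1; mR−mL=18288/23141 → turn +1·90°
n=3: pose=(0,-4,N); sL=80/101, sR=16/25; mL=-1192/2525, mR=80/101; mL+mR=8/25 → advance +1; mR−mL=3192/2525 → turn +1·90°
n=4: pose=(0,-3,W); sL=32/45, sR=160/181; mL=-2192/8145, mR=32/45; mL+mR=80/181 → advance +1; mR−mL=7984/8145 → turn +1·90°
n=5: pose=(-1,-3,S); sL=8/17, sR=20/37; mL=-126/629, mR=8/17; mL+mR=10/37 → advance +1; mR−mL=422/629 → turn +1·90°
n=6: pose=(-1,-4,E); sL=160/317, sR=32/73; mL=-6608/23141, mR=160/317; mL+mR=16/73 → advance +1; mR−mL=18288/23141 → turn +1·90°
n=7: pose=(0,-4,N); sL=80/101, sR=16/25; mL=-1192/2525, mR=80/101; mL+mR=8/25 → advance +1; mR−mL=3192/2525 → turn +1·90°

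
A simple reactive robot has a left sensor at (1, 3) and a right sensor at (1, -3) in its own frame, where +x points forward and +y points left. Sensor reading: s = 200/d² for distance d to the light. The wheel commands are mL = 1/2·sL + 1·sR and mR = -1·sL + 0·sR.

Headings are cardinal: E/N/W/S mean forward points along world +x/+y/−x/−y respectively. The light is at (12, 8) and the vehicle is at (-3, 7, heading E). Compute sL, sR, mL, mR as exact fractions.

left sensor world pos  = (-2, 10); dL² = 200
right sensor world pos = (-2, 4); dR² = 212
sL = 200/200 = 1
sR = 200/212 = 50/53
mL = 1/2·sL + 1·sR = 153/106
mR = -1·sL + 0·sR = -1

1 50/53 153/106 -1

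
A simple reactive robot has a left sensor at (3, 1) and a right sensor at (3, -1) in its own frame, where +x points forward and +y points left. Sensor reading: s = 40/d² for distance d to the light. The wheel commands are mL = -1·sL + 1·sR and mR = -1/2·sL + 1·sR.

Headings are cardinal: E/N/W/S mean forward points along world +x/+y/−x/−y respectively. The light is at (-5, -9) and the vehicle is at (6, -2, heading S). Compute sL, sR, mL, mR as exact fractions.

1/4 10/29 11/116 51/232

left sensor world pos  = (7, -5); dL² = 160
right sensor world pos = (5, -5); dR² = 116
sL = 40/160 = 1/4
sR = 40/116 = 10/29
mL = -1·sL + 1·sR = 11/116
mR = -1/2·sL + 1·sR = 51/232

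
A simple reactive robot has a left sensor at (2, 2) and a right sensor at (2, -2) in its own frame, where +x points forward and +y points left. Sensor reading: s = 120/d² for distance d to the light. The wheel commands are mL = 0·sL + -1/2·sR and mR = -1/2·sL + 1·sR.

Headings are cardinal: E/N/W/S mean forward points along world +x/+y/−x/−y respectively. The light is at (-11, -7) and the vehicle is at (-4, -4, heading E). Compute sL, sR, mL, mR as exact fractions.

60/53 60/41 -30/41 1950/2173

left sensor world pos  = (-2, -2); dL² = 106
right sensor world pos = (-2, -6); dR² = 82
sL = 120/106 = 60/53
sR = 120/82 = 60/41
mL = 0·sL + -1/2·sR = -30/41
mR = -1/2·sL + 1·sR = 1950/2173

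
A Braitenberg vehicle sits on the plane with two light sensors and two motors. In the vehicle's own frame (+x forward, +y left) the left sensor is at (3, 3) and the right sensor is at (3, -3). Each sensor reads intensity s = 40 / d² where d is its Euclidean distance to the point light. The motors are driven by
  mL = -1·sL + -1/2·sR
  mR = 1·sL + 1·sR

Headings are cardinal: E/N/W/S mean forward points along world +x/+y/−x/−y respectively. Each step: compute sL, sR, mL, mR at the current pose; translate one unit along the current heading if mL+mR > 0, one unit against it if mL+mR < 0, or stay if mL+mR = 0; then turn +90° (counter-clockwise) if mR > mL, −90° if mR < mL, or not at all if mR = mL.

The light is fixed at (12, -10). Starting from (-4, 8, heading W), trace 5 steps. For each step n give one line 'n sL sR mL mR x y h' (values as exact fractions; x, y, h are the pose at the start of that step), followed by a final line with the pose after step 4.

0 20/293 20/401 -10950/117493 13880/117493 -4 8 W
1 40/421 8/125 -6684/52625 8368/52625 -5 8 S
2 10/149 5/49 -1725/14602 1235/7301 -5 7 E
3 40/761 40/569 -37980/433009 53200/433009 -4 7 N
4 20/293 20/401 -10950/117493 13880/117493 -4 8 W
final -5 8 S

n=0: pose=(-4,8,W); sL=20/293, sR=20/401; mL=-10950/117493, mR=13880/117493; mL+mR=10/401 → advance +1; mR−mL=24830/117493 → turn +1·90°
n=1: pose=(-5,8,S); sL=40/421, sR=8/125; mL=-6684/52625, mR=8368/52625; mL+mR=4/125 → advance +1; mR−mL=15052/52625 → turn +1·90°
n=2: pose=(-5,7,E); sL=10/149, sR=5/49; mL=-1725/14602, mR=1235/7301; mL+mR=5/98 → advance +1; mR−mL=4195/14602 → turn +1·90°
n=3: pose=(-4,7,N); sL=40/761, sR=40/569; mL=-37980/433009, mR=53200/433009; mL+mR=20/569 → advance +1; mR−mL=91180/433009 → turn +1·90°
n=4: pose=(-4,8,W); sL=20/293, sR=20/401; mL=-10950/117493, mR=13880/117493; mL+mR=10/401 → advance +1; mR−mL=24830/117493 → turn +1·90°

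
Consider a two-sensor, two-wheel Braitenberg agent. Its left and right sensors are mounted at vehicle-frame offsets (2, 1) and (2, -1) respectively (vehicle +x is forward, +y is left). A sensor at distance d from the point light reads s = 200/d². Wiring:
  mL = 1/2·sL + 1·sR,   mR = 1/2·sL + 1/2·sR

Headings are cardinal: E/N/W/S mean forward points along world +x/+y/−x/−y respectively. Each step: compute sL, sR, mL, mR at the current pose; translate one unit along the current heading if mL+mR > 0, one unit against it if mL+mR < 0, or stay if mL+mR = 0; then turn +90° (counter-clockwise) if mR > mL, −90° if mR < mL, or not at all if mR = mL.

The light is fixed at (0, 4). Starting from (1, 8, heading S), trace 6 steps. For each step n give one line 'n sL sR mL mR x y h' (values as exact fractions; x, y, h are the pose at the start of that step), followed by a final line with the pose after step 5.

n=0: pose=(1,8,S); sL=25, sR=50; mL=125/2, mR=75/2; mL+mR=100 → advance +1; mR−mL=-25 → turn -1·90°
n=1: pose=(1,7,W); sL=40, sR=200/17; mL=540/17, mR=440/17; mL+mR=980/17 → advance +1; mR−mL=-100/17 → turn -1·90°
n=2: pose=(0,7,N); sL=100/13, sR=100/13; mL=150/13, mR=100/13; mL+mR=250/13 → advance +1; mR−mL=-50/13 → turn -1·90°
n=3: pose=(0,8,E); sL=200/29, sR=200/13; mL=7100/377, mR=4200/377; mL+mR=11300/377 → advance +1; mR−mL=-100/13 → turn -1·90°
n=4: pose=(1,8,S); sL=25, sR=50; mL=125/2, mR=75/2; mL+mR=100 → advance +1; mR−mL=-25 → turn -1·90°
n=5: pose=(1,7,W); sL=40, sR=200/17; mL=540/17, mR=440/17; mL+mR=980/17 → advance +1; mR−mL=-100/17 → turn -1·90°

0 25 50 125/2 75/2 1 8 S
1 40 200/17 540/17 440/17 1 7 W
2 100/13 100/13 150/13 100/13 0 7 N
3 200/29 200/13 7100/377 4200/377 0 8 E
4 25 50 125/2 75/2 1 8 S
5 40 200/17 540/17 440/17 1 7 W
final 0 7 N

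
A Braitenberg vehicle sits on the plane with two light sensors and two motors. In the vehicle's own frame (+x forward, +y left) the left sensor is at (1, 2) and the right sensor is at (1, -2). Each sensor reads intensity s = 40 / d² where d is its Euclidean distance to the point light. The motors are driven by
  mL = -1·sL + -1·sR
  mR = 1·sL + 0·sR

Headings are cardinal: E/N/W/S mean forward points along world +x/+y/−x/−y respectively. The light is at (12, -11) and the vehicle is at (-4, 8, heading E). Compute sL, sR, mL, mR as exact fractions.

20/333 20/257 -11800/85581 20/333

left sensor world pos  = (-3, 10); dL² = 666
right sensor world pos = (-3, 6); dR² = 514
sL = 40/666 = 20/333
sR = 40/514 = 20/257
mL = -1·sL + -1·sR = -11800/85581
mR = 1·sL + 0·sR = 20/333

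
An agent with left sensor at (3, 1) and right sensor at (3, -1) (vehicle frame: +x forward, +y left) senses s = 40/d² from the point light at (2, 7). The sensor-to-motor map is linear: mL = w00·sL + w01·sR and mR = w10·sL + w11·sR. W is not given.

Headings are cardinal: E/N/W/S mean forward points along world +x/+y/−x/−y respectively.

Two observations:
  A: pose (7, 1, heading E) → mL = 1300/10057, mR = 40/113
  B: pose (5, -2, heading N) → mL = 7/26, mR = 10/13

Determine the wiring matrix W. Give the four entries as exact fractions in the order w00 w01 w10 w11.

-1/2 1 0 1

obs A: pose=(7,1,E) → sL=40/89, sR=40/113, mL=1300/10057, mR=40/113
obs B: pose=(5,-2,N) → sL=1, sR=10/13, mL=7/26, mR=10/13
sensor matrix S = [[40/89, 40/113], [1, 10/13]]; det S = -1080/130741
solve [mL_A; mL_B] = S·[w00; w01] and [mR_A; mR_B] = S·[w10; w11]:
  w00 = -1/2, w01 = 1, w10 = 0, w11 = 1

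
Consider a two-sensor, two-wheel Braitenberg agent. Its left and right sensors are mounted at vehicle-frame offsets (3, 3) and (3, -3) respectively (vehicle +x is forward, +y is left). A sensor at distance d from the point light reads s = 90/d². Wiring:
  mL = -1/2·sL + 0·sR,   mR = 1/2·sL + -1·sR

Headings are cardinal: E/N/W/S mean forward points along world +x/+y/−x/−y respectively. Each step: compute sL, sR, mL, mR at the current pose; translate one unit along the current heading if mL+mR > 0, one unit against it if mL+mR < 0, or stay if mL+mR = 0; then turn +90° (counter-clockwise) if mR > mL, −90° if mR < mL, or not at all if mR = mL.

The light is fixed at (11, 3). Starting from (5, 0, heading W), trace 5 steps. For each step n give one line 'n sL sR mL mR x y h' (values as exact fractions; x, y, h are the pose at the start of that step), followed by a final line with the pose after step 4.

n=0: pose=(5,0,W); sL=10/13, sR=10/9; mL=-5/13, mR=-85/117; mL+mR=-10/9 → advance -1; mR−mL=-40/117 → turn -1·90°
n=1: pose=(6,0,N); sL=45/32, sR=45/2; mL=-45/64, mR=-1395/64; mL+mR=-45/2 → advance -1; mR−mL=-675/32 → turn -1·90°
n=2: pose=(6,-1,E); sL=18, sR=90/53; mL=-9, mR=387/53; mL+mR=-90/53 → advance -1; mR−mL=864/53 → turn +1·90°
n=3: pose=(5,-1,N); sL=45/41, sR=9; mL=-45/82, mR=-693/82; mL+mR=-9 → advance -1; mR−mL=-324/41 → turn -1·90°
n=4: pose=(5,-2,E); sL=90/13, sR=90/73; mL=-45/13, mR=2115/949; mL+mR=-90/73 → advance -1; mR−mL=5400/949 → turn +1·90°

0 10/13 10/9 -5/13 -85/117 5 0 W
1 45/32 45/2 -45/64 -1395/64 6 0 N
2 18 90/53 -9 387/53 6 -1 E
3 45/41 9 -45/82 -693/82 5 -1 N
4 90/13 90/73 -45/13 2115/949 5 -2 E
final 4 -2 N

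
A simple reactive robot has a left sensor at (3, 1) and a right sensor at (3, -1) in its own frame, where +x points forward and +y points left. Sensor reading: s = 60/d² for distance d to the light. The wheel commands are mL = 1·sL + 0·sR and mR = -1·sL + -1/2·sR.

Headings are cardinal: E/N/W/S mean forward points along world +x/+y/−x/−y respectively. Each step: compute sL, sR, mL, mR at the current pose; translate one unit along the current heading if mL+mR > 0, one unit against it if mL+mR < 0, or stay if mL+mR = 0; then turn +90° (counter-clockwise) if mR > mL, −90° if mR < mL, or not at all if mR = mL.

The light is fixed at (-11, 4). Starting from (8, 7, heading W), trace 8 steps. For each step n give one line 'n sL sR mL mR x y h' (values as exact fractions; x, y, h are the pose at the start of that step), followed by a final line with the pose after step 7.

0 3/13 15/68 3/13 -603/1768 8 7 W
1 60/397 20/159 60/397 -13510/63123 9 7 N
2 30/269 6/53 30/269 -2397/14257 9 6 E
3 60/401 12/65 60/401 -6306/26065 8 6 S
4 3/13 15/68 3/13 -603/1768 8 7 W
5 60/397 20/159 60/397 -13510/63123 9 7 N
6 30/269 6/53 30/269 -2397/14257 9 6 E
7 60/401 12/65 60/401 -6306/26065 8 6 S
final 8 7 W

n=0: pose=(8,7,W); sL=3/13, sR=15/68; mL=3/13, mR=-603/1768; mL+mR=-15/136 → advance -1; mR−mL=-1011/1768 → turn -1·90°
n=1: pose=(9,7,N); sL=60/397, sR=20/159; mL=60/397, mR=-13510/63123; mL+mR=-10/159 → advance -1; mR−mL=-23050/63123 → turn -1·90°
n=2: pose=(9,6,E); sL=30/269, sR=6/53; mL=30/269, mR=-2397/14257; mL+mR=-3/53 → advance -1; mR−mL=-3987/14257 → turn -1·90°
n=3: pose=(8,6,S); sL=60/401, sR=12/65; mL=60/401, mR=-6306/26065; mL+mR=-6/65 → advance -1; mR−mL=-10206/26065 → turn -1·90°
n=4: pose=(8,7,W); sL=3/13, sR=15/68; mL=3/13, mR=-603/1768; mL+mR=-15/136 → advance -1; mR−mL=-1011/1768 → turn -1·90°
n=5: pose=(9,7,N); sL=60/397, sR=20/159; mL=60/397, mR=-13510/63123; mL+mR=-10/159 → advance -1; mR−mL=-23050/63123 → turn -1·90°
n=6: pose=(9,6,E); sL=30/269, sR=6/53; mL=30/269, mR=-2397/14257; mL+mR=-3/53 → advance -1; mR−mL=-3987/14257 → turn -1·90°
n=7: pose=(8,6,S); sL=60/401, sR=12/65; mL=60/401, mR=-6306/26065; mL+mR=-6/65 → advance -1; mR−mL=-10206/26065 → turn -1·90°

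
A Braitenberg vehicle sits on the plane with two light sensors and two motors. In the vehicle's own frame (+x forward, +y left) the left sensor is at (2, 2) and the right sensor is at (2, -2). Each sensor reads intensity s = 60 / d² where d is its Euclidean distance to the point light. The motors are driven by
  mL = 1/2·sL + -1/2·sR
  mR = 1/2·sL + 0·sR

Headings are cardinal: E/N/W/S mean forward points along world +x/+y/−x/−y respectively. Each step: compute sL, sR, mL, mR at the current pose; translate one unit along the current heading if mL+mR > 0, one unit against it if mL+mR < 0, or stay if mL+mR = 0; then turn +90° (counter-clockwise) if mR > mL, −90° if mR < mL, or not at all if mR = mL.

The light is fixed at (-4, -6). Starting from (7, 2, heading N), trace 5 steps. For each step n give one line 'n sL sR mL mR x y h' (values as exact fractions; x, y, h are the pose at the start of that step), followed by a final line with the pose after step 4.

n=0: pose=(7,2,N); sL=60/181, sR=60/269; mL=2640/48689, mR=30/181; mL+mR=10710/48689 → advance +1; mR−mL=30/269 → turn +1·90°
n=1: pose=(7,3,W); sL=6/13, sR=30/101; mL=108/1313, mR=3/13; mL+mR=411/1313 → advance +1; mR−mL=15/101 → turn +1·90°
n=2: pose=(6,3,S); sL=60/193, sR=60/113; mL=-2400/21809, mR=30/193; mL+mR=990/21809 → advance +1; mR−mL=30/113 → turn +1·90°
n=3: pose=(6,2,E); sL=15/61, sR=1/3; mL=-8/183, mR=15/122; mL+mR=29/366 → advance +1; mR−mL=1/6 → turn +1·90°
n=4: pose=(7,2,N); sL=60/181, sR=60/269; mL=2640/48689, mR=30/181; mL+mR=10710/48689 → advance +1; mR−mL=30/269 → turn +1·90°

0 60/181 60/269 2640/48689 30/181 7 2 N
1 6/13 30/101 108/1313 3/13 7 3 W
2 60/193 60/113 -2400/21809 30/193 6 3 S
3 15/61 1/3 -8/183 15/122 6 2 E
4 60/181 60/269 2640/48689 30/181 7 2 N
final 7 3 W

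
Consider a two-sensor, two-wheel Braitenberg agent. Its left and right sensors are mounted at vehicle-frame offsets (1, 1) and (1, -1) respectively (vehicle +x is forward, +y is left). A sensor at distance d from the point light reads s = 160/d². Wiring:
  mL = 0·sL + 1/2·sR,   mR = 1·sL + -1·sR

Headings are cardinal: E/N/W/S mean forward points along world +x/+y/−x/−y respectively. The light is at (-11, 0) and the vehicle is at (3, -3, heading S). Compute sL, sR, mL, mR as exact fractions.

160/241 32/37 16/37 -1792/8917

left sensor world pos  = (4, -4); dL² = 241
right sensor world pos = (2, -4); dR² = 185
sL = 160/241 = 160/241
sR = 160/185 = 32/37
mL = 0·sL + 1/2·sR = 16/37
mR = 1·sL + -1·sR = -1792/8917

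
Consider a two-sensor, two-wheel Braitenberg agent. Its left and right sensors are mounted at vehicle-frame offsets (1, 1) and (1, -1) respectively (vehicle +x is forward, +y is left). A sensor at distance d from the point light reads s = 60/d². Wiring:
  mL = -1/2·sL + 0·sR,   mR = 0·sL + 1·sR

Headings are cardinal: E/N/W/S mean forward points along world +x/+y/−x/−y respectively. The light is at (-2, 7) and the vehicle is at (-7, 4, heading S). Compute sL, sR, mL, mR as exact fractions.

left sensor world pos  = (-6, 3); dL² = 32
right sensor world pos = (-8, 3); dR² = 52
sL = 60/32 = 15/8
sR = 60/52 = 15/13
mL = -1/2·sL + 0·sR = -15/16
mR = 0·sL + 1·sR = 15/13

15/8 15/13 -15/16 15/13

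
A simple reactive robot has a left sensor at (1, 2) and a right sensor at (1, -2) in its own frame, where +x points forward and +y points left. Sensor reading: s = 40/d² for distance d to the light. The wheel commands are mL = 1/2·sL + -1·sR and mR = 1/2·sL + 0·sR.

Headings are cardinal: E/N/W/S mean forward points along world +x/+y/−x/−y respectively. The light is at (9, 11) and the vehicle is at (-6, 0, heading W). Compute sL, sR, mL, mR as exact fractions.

left sensor world pos  = (-7, -2); dL² = 425
right sensor world pos = (-7, 2); dR² = 337
sL = 40/425 = 8/85
sR = 40/337 = 40/337
mL = 1/2·sL + -1·sR = -2052/28645
mR = 1/2·sL + 0·sR = 4/85

8/85 40/337 -2052/28645 4/85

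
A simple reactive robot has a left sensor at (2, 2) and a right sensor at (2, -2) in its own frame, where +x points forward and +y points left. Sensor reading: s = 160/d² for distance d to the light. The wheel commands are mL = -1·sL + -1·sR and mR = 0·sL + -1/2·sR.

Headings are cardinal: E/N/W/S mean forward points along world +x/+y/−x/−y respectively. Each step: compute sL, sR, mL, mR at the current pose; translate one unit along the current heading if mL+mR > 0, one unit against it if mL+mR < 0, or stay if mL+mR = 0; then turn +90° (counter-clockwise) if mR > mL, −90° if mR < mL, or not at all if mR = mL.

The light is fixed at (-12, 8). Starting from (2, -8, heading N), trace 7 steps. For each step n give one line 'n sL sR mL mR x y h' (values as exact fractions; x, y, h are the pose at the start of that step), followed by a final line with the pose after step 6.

n=0: pose=(2,-8,N); sL=8/17, sR=40/113; mL=-1584/1921, mR=-20/113; mL+mR=-1924/1921 → advance -1; mR−mL=1244/1921 → turn +1·90°
n=1: pose=(2,-9,W); sL=32/101, sR=160/369; mL=-27968/37269, mR=-80/369; mL+mR=-12016/12423 → advance -1; mR−mL=19888/37269 → turn +1·90°
n=2: pose=(3,-9,S); sL=16/65, sR=16/53; mL=-1888/3445, mR=-8/53; mL+mR=-2408/3445 → advance -1; mR−mL=1368/3445 → turn +1·90°
n=3: pose=(3,-8,E); sL=32/97, sR=160/613; mL=-35136/59461, mR=-80/613; mL+mR=-42896/59461 → advance -1; mR−mL=27376/59461 → turn +1·90°
n=4: pose=(2,-8,N); sL=8/17, sR=40/113; mL=-1584/1921, mR=-20/113; mL+mR=-1924/1921 → advance -1; mR−mL=1244/1921 → turn +1·90°
n=5: pose=(2,-9,W); sL=32/101, sR=160/369; mL=-27968/37269, mR=-80/369; mL+mR=-12016/12423 → advance -1; mR−mL=19888/37269 → turn +1·90°
n=6: pose=(3,-9,S); sL=16/65, sR=16/53; mL=-1888/3445, mR=-8/53; mL+mR=-2408/3445 → advance -1; mR−mL=1368/3445 → turn +1·90°

0 8/17 40/113 -1584/1921 -20/113 2 -8 N
1 32/101 160/369 -27968/37269 -80/369 2 -9 W
2 16/65 16/53 -1888/3445 -8/53 3 -9 S
3 32/97 160/613 -35136/59461 -80/613 3 -8 E
4 8/17 40/113 -1584/1921 -20/113 2 -8 N
5 32/101 160/369 -27968/37269 -80/369 2 -9 W
6 16/65 16/53 -1888/3445 -8/53 3 -9 S
final 3 -8 E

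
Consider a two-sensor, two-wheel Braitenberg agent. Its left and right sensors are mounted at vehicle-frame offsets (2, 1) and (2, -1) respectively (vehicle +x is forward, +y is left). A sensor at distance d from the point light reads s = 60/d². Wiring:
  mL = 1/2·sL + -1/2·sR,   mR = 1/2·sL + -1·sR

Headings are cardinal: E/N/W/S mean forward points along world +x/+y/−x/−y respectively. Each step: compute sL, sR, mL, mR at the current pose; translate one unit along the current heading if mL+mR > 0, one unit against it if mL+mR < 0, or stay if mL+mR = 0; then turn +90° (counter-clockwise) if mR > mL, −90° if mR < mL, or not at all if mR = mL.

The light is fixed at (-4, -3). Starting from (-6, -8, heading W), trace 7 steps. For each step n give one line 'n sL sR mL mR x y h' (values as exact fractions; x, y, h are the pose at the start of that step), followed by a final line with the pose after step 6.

n=0: pose=(-6,-8,W); sL=15/13, sR=15/8; mL=-75/208, mR=-135/104; mL+mR=-345/208 → advance -1; mR−mL=-15/16 → turn -1·90°
n=1: pose=(-5,-8,N); sL=60/13, sR=20/3; mL=-40/39, mR=-170/39; mL+mR=-70/13 → advance -1; mR−mL=-10/3 → turn -1·90°
n=2: pose=(-5,-9,E); sL=30/13, sR=6/5; mL=36/65, mR=-3/65; mL+mR=33/65 → advance +1; mR−mL=-3/5 → turn -1·90°
n=3: pose=(-4,-9,S); sL=12/13, sR=12/13; mL=0, mR=-6/13; mL+mR=-6/13 → advance -1; mR−mL=-6/13 → turn -1·90°
n=4: pose=(-4,-8,W); sL=3/2, sR=3; mL=-3/4, mR=-9/4; mL+mR=-3 → advance -1; mR−mL=-3/2 → turn -1·90°
n=5: pose=(-3,-8,N); sL=20/3, sR=60/13; mL=40/39, mR=-50/39; mL+mR=-10/39 → advance -1; mR−mL=-30/13 → turn -1·90°
n=6: pose=(-3,-9,E); sL=30/17, sR=30/29; mL=180/493, mR=-75/493; mL+mR=105/493 → advance +1; mR−mL=-15/29 → turn -1·90°

0 15/13 15/8 -75/208 -135/104 -6 -8 W
1 60/13 20/3 -40/39 -170/39 -5 -8 N
2 30/13 6/5 36/65 -3/65 -5 -9 E
3 12/13 12/13 0 -6/13 -4 -9 S
4 3/2 3 -3/4 -9/4 -4 -8 W
5 20/3 60/13 40/39 -50/39 -3 -8 N
6 30/17 30/29 180/493 -75/493 -3 -9 E
final -2 -9 S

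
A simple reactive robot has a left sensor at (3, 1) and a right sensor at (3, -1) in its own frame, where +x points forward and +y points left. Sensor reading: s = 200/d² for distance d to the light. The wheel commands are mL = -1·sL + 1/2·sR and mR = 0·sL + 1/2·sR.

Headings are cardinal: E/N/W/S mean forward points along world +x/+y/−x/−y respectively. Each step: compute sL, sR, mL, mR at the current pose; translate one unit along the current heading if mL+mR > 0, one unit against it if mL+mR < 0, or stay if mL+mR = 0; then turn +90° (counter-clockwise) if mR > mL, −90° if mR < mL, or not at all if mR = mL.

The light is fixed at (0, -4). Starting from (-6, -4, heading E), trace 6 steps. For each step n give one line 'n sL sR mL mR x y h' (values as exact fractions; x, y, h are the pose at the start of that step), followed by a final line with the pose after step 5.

n=0: pose=(-6,-4,E); sL=20, sR=20; mL=-10, mR=10; mL+mR=0 → advance +0; mR−mL=20 → turn +1·90°
n=1: pose=(-6,-4,N); sL=100/29, sR=100/17; mL=-250/493, mR=50/17; mL+mR=1200/493 → advance +1; mR−mL=100/29 → turn +1·90°
n=2: pose=(-6,-3,W); sL=200/81, sR=40/17; mL=-1780/1377, mR=20/17; mL+mR=-160/1377 → advance -1; mR−mL=200/81 → turn +1·90°
n=3: pose=(-5,-3,S); sL=10, sR=5; mL=-15/2, mR=5/2; mL+mR=-5 → advance -1; mR−mL=10 → turn +1·90°
n=4: pose=(-5,-2,E); sL=200/13, sR=40; mL=60/13, mR=20; mL+mR=320/13 → advance +1; mR−mL=200/13 → turn +1·90°
n=5: pose=(-4,-2,N); sL=4, sR=100/17; mL=-18/17, mR=50/17; mL+mR=32/17 → advance +1; mR−mL=4 → turn +1·90°

0 20 20 -10 10 -6 -4 E
1 100/29 100/17 -250/493 50/17 -6 -4 N
2 200/81 40/17 -1780/1377 20/17 -6 -3 W
3 10 5 -15/2 5/2 -5 -3 S
4 200/13 40 60/13 20 -5 -2 E
5 4 100/17 -18/17 50/17 -4 -2 N
final -4 -1 W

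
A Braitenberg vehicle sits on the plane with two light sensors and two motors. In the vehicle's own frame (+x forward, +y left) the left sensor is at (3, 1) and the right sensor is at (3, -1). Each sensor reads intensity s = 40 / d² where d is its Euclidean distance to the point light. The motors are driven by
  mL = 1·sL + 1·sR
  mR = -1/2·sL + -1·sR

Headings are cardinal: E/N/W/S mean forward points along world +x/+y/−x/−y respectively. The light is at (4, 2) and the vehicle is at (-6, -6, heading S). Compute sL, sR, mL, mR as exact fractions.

20/101 20/121 4440/12221 -3230/12221

left sensor world pos  = (-5, -9); dL² = 202
right sensor world pos = (-7, -9); dR² = 242
sL = 40/202 = 20/101
sR = 40/242 = 20/121
mL = 1·sL + 1·sR = 4440/12221
mR = -1/2·sL + -1·sR = -3230/12221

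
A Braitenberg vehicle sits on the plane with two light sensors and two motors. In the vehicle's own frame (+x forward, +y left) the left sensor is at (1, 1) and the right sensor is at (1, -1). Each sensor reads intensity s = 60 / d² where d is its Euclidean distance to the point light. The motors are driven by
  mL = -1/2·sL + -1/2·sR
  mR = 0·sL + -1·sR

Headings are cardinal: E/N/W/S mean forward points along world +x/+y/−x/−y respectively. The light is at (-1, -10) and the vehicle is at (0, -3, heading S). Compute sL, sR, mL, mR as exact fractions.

left sensor world pos  = (1, -4); dL² = 40
right sensor world pos = (-1, -4); dR² = 36
sL = 60/40 = 3/2
sR = 60/36 = 5/3
mL = -1/2·sL + -1/2·sR = -19/12
mR = 0·sL + -1·sR = -5/3

3/2 5/3 -19/12 -5/3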